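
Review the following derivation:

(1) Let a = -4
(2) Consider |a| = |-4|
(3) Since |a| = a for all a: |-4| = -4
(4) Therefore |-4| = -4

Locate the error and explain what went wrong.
Step 3: Since |a| = a for all a: |-4| = -4

Step 3 incorrectly states that |a| = a for all a. The correct definition is |a| = a when a >= 0, and |a| = -a when a < 0. Since -4 < 0, we have |-4| = -(-4) = 4, not -4.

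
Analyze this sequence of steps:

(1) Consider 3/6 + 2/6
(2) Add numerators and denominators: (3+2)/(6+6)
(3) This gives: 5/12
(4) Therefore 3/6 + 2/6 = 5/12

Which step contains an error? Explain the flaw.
Step 2: Add numerators and denominators: (3+2)/(6+6)

Step 2 incorrectly adds fractions by separately adding numerators and denominators. This is wrong. The correct method requires a common denominator: 3/6 + 2/6 = (3×6 + 2×6)/(6×6) = 30/36 = 5/6. The method used gives 5/12, which is different.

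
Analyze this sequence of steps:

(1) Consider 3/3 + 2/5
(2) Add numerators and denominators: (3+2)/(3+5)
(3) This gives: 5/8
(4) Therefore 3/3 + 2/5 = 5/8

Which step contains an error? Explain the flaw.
Step 2: Add numerators and denominators: (3+2)/(3+5)

Step 2 incorrectly adds fractions by separately adding numerators and denominators. This is wrong. The correct method requires a common denominator: 3/3 + 2/5 = (3×5 + 2×3)/(3×5) = 21/15 = 7/5. The method used gives 5/8, which is different.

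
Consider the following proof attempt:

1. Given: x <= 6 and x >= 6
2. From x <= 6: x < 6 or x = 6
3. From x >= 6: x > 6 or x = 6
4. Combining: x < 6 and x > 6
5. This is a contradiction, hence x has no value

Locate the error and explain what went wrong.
Step 4: Combining: x < 6 and x > 6

Step 4 incorrectly combines the conditions. From x <= 6 and x >= 6, the intersection is x = 6. The error treats the 'or' cases as 'and' requirements. The correct conclusion is that x = 6 is the unique solution, not that no solution exists.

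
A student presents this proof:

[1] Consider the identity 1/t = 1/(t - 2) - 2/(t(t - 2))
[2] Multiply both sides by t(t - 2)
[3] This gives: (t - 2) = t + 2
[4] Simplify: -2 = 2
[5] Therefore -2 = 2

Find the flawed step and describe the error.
Step 3: This gives: (t - 2) = t + 2

Step 3 makes a sign error when clearing denominators. Multiplying -2/(t(t - 2)) by t(t - 2) gives -2, not +2. The correct result is (t - 2) = t - 2, which is trivially true, not (t - 2) = t + 2. (Step 1 is a valid identity: 1/(t - 2) - 2/(t(t - 2)) = (t - 2)/(t(t - 2)) = 1/t.)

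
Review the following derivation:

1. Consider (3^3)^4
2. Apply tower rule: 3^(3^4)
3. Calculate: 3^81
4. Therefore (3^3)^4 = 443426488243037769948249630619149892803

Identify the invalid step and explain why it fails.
Step 2: Apply tower rule: 3^(3^4)

Step 2 incorrectly states that (a^b)^c = a^(b^c). The correct rule is (a^b)^c = a^(b×c). The actual value is (3^3)^4 = 3^12 = 531441, not 3^81 = 443426488243037769948249630619149892803.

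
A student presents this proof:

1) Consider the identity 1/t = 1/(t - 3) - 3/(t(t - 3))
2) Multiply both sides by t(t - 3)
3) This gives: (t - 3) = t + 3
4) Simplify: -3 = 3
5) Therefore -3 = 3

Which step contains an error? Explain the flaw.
Step 3: This gives: (t - 3) = t + 3

Step 3 makes a sign error when clearing denominators. Multiplying -3/(t(t - 3)) by t(t - 3) gives -3, not +3. The correct result is (t - 3) = t - 3, which is trivially true, not (t - 3) = t + 3. (Step 1 is a valid identity: 1/(t - 3) - 3/(t(t - 3)) = (t - 3)/(t(t - 3)) = 1/t.)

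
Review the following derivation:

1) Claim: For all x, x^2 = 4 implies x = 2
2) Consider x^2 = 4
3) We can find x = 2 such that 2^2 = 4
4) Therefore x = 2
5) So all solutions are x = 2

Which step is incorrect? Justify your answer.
Step 4: Therefore x = 2

Step 4 incorrectly concludes that x = 2 is the only solution. The proof shows that x = 2 is A solution (existence), but does not show it is the ONLY solution (uniqueness). In fact, x = -2 is also a solution since (-2)^2 = 4. Finding one solution doesn't prove there are no others.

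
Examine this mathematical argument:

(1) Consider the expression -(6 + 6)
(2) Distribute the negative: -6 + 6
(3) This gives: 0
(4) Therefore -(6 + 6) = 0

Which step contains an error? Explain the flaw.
Step 2: Distribute the negative: -6 + 6

Step 2 incorrectly distributes the negative sign. The correct distribution is -(6 + 6) = -6 - 6 = -12. The negative must be applied to both terms, not just the first. The error treats -(6 + 6) as -6 + 6, which equals 0 instead of -12.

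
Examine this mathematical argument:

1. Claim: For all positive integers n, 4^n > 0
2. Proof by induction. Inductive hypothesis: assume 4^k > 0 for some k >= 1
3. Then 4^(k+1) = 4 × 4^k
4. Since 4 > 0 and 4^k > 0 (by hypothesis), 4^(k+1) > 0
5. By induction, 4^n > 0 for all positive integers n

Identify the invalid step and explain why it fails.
Step 5: By induction, 4^n > 0 for all positive integers n

Step 5 concludes the proof by induction, but no base case was ever established. A valid induction proof requires: (1) a base case proving 4^1 > 0, and (2) an inductive step showing IF 4^k > 0 THEN 4^(k+1) > 0. Steps 2-4 correctly establish the inductive step, but without the base case the conclusion in step 5 does not follow.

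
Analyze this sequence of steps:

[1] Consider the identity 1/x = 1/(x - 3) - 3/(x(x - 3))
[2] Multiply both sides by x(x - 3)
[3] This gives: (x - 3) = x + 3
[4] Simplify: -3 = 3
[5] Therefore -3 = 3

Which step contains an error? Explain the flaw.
Step 3: This gives: (x - 3) = x + 3

Step 3 makes a sign error when clearing denominators. Multiplying -3/(x(x - 3)) by x(x - 3) gives -3, not +3. The correct result is (x - 3) = x - 3, which is trivially true, not (x - 3) = x + 3. (Step 1 is a valid identity: 1/(x - 3) - 3/(x(x - 3)) = (x - 3)/(x(x - 3)) = 1/x.)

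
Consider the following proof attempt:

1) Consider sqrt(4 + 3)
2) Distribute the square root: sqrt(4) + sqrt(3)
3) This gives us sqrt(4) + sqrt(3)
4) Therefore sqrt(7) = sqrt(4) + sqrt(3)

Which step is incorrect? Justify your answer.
Step 2: Distribute the square root: sqrt(4) + sqrt(3)

Step 2 incorrectly 'distributes' the square root over addition. The square root function does not distribute: sqrt(a + b) ≠ sqrt(a) + sqrt(b). In fact, sqrt(4 + 3) = sqrt(7) ≈ 2.6458, while sqrt(4) + sqrt(3) ≈ 3.7321.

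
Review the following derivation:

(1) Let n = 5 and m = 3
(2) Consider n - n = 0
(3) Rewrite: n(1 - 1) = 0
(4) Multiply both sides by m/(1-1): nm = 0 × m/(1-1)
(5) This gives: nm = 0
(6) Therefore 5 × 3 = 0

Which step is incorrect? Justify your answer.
Step 4: Multiply both sides by m/(1-1): nm = 0 × m/(1-1)

Step 4 multiplies both sides by m/(1-1). However, 1-1 = 0, so this is multiplication by m/0, which is undefined. We cannot multiply by an undefined expression.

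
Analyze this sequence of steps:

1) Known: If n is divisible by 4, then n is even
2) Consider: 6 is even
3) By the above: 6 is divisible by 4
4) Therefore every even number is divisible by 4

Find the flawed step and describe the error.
Step 3: By the above: 6 is divisible by 4

Step 3 commits the fallacy of affirming the consequent. The known fact 'divisible by 4 → even' does NOT imply 'even → divisible by 4'. That would be the converse, which is false. For example, 6 is even but 6 ÷ 4 = 1.50, which is not an integer.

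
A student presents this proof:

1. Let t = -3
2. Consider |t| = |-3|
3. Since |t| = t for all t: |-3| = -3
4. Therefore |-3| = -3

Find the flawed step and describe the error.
Step 3: Since |t| = t for all t: |-3| = -3

Step 3 incorrectly states that |t| = t for all t. The correct definition is |t| = t when t >= 0, and |t| = -t when t < 0. Since -3 < 0, we have |-3| = -(-3) = 3, not -3.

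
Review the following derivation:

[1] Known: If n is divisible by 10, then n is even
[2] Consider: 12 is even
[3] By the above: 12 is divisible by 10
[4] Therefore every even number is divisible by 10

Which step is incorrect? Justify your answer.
Step 3: By the above: 12 is divisible by 10

Step 3 commits the fallacy of affirming the consequent. The known fact 'divisible by 10 → even' does NOT imply 'even → divisible by 10'. That would be the converse, which is false. For example, 12 is even but 12 ÷ 10 = 1.20, which is not an integer.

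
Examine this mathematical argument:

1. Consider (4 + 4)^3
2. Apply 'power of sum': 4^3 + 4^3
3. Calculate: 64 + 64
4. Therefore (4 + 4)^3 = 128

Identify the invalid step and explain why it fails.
Step 2: Apply 'power of sum': 4^3 + 4^3

Step 2 incorrectly applies a non-existent rule '(a+b)^n = a^n + b^n'. This is false in general. The correct expansion uses the binomial theorem. The actual value is (4 + 4)^3 = 8^3 = 512, not 128.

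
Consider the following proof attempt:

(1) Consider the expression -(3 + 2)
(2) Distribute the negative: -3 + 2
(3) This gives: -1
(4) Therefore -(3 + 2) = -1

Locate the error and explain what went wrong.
Step 2: Distribute the negative: -3 + 2

Step 2 incorrectly distributes the negative sign. The correct distribution is -(3 + 2) = -3 - 2 = -5. The negative must be applied to both terms, not just the first. The error treats -(3 + 2) as -3 + 2, which equals -1 instead of -5.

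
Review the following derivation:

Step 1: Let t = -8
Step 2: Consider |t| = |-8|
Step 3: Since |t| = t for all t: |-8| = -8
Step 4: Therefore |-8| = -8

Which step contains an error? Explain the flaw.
Step 3: Since |t| = t for all t: |-8| = -8

Step 3 incorrectly states that |t| = t for all t. The correct definition is |t| = t when t >= 0, and |t| = -t when t < 0. Since -8 < 0, we have |-8| = -(-8) = 8, not -8.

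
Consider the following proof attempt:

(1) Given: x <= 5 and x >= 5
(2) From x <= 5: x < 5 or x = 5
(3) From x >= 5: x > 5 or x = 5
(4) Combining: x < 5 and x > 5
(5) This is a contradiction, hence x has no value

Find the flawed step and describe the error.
Step 4: Combining: x < 5 and x > 5

Step 4 incorrectly combines the conditions. From x <= 5 and x >= 5, the intersection is x = 5. The error treats the 'or' cases as 'and' requirements. The correct conclusion is that x = 5 is the unique solution, not that no solution exists.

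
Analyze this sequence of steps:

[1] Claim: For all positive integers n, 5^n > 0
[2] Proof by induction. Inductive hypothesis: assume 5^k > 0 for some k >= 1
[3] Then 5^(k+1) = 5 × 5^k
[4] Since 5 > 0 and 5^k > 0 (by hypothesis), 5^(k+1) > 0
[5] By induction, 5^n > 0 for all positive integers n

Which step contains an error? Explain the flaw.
Step 5: By induction, 5^n > 0 for all positive integers n

Step 5 concludes the proof by induction, but no base case was ever established. A valid induction proof requires: (1) a base case proving 5^1 > 0, and (2) an inductive step showing IF 5^k > 0 THEN 5^(k+1) > 0. Steps 2-4 correctly establish the inductive step, but without the base case the conclusion in step 5 does not follow.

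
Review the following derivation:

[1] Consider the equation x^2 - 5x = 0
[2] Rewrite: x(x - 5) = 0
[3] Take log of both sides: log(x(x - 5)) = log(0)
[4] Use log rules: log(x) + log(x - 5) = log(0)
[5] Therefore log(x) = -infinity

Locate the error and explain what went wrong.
Step 3: Take log of both sides: log(x(x - 5)) = log(0)

Step 3 takes the logarithm of both sides, resulting in log(0) on the right side. The logarithm is only defined for positive numbers; log(0) is undefined (approaches negative infinity). This operation is invalid.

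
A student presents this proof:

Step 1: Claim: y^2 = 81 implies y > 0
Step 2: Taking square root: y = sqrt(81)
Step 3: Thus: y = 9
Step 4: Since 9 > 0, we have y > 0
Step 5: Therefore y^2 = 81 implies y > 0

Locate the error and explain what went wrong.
Step 2: Taking square root: y = sqrt(81)

Step 2 takes the square root and assumes the positive root only. The equation y^2 = 81 actually has two solutions: y = 9 and y = -9. The proof silently assumes y > 0 without justification, then uses this assumption to conclude y > 0, which is circular. The counterexample y = -9 shows the claim is false.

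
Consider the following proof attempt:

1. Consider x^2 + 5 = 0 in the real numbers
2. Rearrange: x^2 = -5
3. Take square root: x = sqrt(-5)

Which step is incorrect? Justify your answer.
Step 3: Take square root: x = sqrt(-5)

Step 3 takes the square root of -5, which is negative. In the real number system, the square root of a negative number is undefined. The equation x^2 + 5 = 0 has no real solutions. Square roots of negative numbers only exist in the complex numbers.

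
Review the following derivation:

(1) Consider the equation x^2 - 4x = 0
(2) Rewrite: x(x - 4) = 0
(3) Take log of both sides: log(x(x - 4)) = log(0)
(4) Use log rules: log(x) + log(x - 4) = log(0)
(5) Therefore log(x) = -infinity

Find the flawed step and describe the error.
Step 3: Take log of both sides: log(x(x - 4)) = log(0)

Step 3 takes the logarithm of both sides, resulting in log(0) on the right side. The logarithm is only defined for positive numbers; log(0) is undefined (approaches negative infinity). This operation is invalid.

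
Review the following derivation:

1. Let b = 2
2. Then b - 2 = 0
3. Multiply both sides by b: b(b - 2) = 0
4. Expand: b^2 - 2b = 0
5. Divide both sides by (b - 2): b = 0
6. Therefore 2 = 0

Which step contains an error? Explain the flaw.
Step 5: Divide both sides by (b - 2): b = 0

Step 5 divides both sides by (b - 2). However, since b = 2, we have (b - 2) = 0. Division by zero is undefined, making this step invalid.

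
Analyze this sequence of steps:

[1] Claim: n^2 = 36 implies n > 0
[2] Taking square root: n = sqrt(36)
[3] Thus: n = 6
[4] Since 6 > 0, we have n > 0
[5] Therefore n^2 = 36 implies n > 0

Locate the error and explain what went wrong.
Step 2: Taking square root: n = sqrt(36)

Step 2 takes the square root and assumes the positive root only. The equation n^2 = 36 actually has two solutions: n = 6 and n = -6. The proof silently assumes n > 0 without justification, then uses this assumption to conclude n > 0, which is circular. The counterexample n = -6 shows the claim is false.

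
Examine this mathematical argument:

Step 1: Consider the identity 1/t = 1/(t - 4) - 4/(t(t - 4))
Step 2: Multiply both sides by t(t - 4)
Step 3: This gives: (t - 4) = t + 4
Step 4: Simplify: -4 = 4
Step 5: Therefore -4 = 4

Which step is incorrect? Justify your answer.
Step 3: This gives: (t - 4) = t + 4

Step 3 makes a sign error when clearing denominators. Multiplying -4/(t(t - 4)) by t(t - 4) gives -4, not +4. The correct result is (t - 4) = t - 4, which is trivially true, not (t - 4) = t + 4. (Step 1 is a valid identity: 1/(t - 4) - 4/(t(t - 4)) = (t - 4)/(t(t - 4)) = 1/t.)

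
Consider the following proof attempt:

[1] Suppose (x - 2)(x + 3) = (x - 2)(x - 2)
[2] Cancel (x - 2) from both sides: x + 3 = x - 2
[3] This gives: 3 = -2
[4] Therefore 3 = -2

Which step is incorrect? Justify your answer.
Step 2: Cancel (x - 2) from both sides: x + 3 = x - 2

Step 2 cancels (x - 2) from both sides. This is only valid if (x - 2) ≠ 0, i.e., x ≠ 2. When x = 2, both sides equal zero regardless of the other factors. The correct approach requires considering x = 2 as a separate case.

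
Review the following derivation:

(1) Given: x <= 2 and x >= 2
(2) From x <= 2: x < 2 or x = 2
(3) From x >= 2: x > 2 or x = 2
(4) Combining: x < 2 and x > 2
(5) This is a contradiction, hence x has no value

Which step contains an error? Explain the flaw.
Step 4: Combining: x < 2 and x > 2

Step 4 incorrectly combines the conditions. From x <= 2 and x >= 2, the intersection is x = 2. The error treats the 'or' cases as 'and' requirements. The correct conclusion is that x = 2 is the unique solution, not that no solution exists.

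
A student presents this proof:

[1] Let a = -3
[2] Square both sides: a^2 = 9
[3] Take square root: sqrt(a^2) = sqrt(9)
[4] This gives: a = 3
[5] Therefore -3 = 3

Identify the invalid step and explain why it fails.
Step 4: This gives: a = 3

Step 4 incorrectly states that sqrt(a^2) = a. The correct identity is sqrt(a^2) = |a|. Since a = -3 < 0, we have sqrt(a^2) = |-3| = 3, not a = -3.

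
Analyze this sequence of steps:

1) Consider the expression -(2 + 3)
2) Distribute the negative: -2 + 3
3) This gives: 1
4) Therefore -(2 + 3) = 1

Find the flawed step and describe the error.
Step 2: Distribute the negative: -2 + 3

Step 2 incorrectly distributes the negative sign. The correct distribution is -(2 + 3) = -2 - 3 = -5. The negative must be applied to both terms, not just the first. The error treats -(2 + 3) as -2 + 3, which equals 1 instead of -5.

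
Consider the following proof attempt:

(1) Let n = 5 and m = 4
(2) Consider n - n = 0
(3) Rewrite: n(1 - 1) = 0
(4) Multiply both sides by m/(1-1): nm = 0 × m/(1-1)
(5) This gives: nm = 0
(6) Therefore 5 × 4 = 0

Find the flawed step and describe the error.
Step 4: Multiply both sides by m/(1-1): nm = 0 × m/(1-1)

Step 4 multiplies both sides by m/(1-1). However, 1-1 = 0, so this is multiplication by m/0, which is undefined. We cannot multiply by an undefined expression.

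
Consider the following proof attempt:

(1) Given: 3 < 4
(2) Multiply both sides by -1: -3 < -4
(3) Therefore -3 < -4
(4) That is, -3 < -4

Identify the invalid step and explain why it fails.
Step 2: Multiply both sides by -1: -3 < -4

Step 2 multiplies both sides by -1 but fails to reverse the inequality sign. When multiplying (or dividing) an inequality by a negative number, the direction must be reversed. Since 3 < 4, we should get -3 > -4, i.e., -3 > -4.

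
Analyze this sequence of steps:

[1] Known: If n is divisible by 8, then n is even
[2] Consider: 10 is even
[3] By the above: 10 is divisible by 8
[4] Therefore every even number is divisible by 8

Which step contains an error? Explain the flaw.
Step 3: By the above: 10 is divisible by 8

Step 3 commits the fallacy of affirming the consequent. The known fact 'divisible by 8 → even' does NOT imply 'even → divisible by 8'. That would be the converse, which is false. For example, 10 is even but 10 ÷ 8 = 1.25, which is not an integer.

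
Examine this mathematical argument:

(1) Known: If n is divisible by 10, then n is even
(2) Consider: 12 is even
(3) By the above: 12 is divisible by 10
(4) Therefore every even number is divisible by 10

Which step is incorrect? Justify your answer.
Step 3: By the above: 12 is divisible by 10

Step 3 commits the fallacy of affirming the consequent. The known fact 'divisible by 10 → even' does NOT imply 'even → divisible by 10'. That would be the converse, which is false. For example, 12 is even but 12 ÷ 10 = 1.20, which is not an integer.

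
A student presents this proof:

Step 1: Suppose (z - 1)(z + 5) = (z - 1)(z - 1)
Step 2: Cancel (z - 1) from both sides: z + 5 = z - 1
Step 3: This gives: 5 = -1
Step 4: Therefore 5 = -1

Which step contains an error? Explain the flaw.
Step 2: Cancel (z - 1) from both sides: z + 5 = z - 1

Step 2 cancels (z - 1) from both sides. This is only valid if (z - 1) ≠ 0, i.e., z ≠ 1. When z = 1, both sides equal zero regardless of the other factors. The correct approach requires considering z = 1 as a separate case.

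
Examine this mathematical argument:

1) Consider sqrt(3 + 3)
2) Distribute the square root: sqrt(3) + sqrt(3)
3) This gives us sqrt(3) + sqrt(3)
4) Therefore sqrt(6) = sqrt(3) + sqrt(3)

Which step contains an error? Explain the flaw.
Step 2: Distribute the square root: sqrt(3) + sqrt(3)

Step 2 incorrectly 'distributes' the square root over addition. The square root function does not distribute: sqrt(a + b) ≠ sqrt(a) + sqrt(b). In fact, sqrt(3 + 3) = sqrt(6) ≈ 2.4495, while sqrt(3) + sqrt(3) ≈ 3.4641.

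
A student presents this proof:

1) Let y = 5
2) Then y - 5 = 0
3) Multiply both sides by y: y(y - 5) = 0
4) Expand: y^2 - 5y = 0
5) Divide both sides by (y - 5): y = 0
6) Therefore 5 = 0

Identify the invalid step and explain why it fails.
Step 5: Divide both sides by (y - 5): y = 0

Step 5 divides both sides by (y - 5). However, since y = 5, we have (y - 5) = 0. Division by zero is undefined, making this step invalid.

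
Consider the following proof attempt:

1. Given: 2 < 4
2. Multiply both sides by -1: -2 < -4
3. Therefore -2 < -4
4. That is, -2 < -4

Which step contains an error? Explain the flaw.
Step 2: Multiply both sides by -1: -2 < -4

Step 2 multiplies both sides by -1 but fails to reverse the inequality sign. When multiplying (or dividing) an inequality by a negative number, the direction must be reversed. Since 2 < 4, we should get -2 > -4, i.e., -2 > -4.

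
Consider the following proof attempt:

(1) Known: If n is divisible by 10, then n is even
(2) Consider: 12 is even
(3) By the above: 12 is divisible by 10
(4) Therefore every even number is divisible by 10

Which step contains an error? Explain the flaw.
Step 3: By the above: 12 is divisible by 10

Step 3 commits the fallacy of affirming the consequent. The known fact 'divisible by 10 → even' does NOT imply 'even → divisible by 10'. That would be the converse, which is false. For example, 12 is even but 12 ÷ 10 = 1.20, which is not an integer.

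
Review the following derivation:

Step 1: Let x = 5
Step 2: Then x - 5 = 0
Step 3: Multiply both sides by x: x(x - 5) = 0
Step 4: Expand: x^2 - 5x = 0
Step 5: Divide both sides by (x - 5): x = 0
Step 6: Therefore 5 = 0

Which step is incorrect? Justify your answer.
Step 5: Divide both sides by (x - 5): x = 0

Step 5 divides both sides by (x - 5). However, since x = 5, we have (x - 5) = 0. Division by zero is undefined, making this step invalid.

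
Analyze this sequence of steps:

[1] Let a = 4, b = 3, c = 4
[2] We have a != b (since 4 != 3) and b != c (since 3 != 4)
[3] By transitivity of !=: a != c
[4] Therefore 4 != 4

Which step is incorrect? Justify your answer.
Step 3: By transitivity of !=: a != c

Step 3 incorrectly applies transitivity to the '!=' relation. Transitivity states: if a R b and b R c, then a R c. However, '!=' is not transitive. Counterexample: 4 != 3 and 3 != 4, but 4 = 4 (both equal 4). Transitivity holds for relations like <, <=, =, but not for !=.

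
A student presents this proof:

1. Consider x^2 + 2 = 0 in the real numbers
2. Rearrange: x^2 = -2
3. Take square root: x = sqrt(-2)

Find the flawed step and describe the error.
Step 3: Take square root: x = sqrt(-2)

Step 3 takes the square root of -2, which is negative. In the real number system, the square root of a negative number is undefined. The equation x^2 + 2 = 0 has no real solutions. Square roots of negative numbers only exist in the complex numbers.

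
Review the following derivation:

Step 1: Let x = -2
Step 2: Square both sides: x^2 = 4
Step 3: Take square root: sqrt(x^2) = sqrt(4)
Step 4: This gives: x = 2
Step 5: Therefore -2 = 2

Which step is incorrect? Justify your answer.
Step 4: This gives: x = 2

Step 4 incorrectly states that sqrt(x^2) = x. The correct identity is sqrt(x^2) = |x|. Since x = -2 < 0, we have sqrt(x^2) = |-2| = 2, not x = -2.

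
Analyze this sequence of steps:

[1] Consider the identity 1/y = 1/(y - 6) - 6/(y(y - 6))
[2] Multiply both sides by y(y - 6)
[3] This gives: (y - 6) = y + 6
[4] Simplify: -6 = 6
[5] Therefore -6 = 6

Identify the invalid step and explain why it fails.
Step 3: This gives: (y - 6) = y + 6

Step 3 makes a sign error when clearing denominators. Multiplying -6/(y(y - 6)) by y(y - 6) gives -6, not +6. The correct result is (y - 6) = y - 6, which is trivially true, not (y - 6) = y + 6. (Step 1 is a valid identity: 1/(y - 6) - 6/(y(y - 6)) = (y - 6)/(y(y - 6)) = 1/y.)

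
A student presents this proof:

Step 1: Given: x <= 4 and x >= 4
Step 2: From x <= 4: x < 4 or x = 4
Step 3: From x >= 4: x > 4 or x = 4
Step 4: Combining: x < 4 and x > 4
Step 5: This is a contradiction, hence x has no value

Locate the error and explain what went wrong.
Step 4: Combining: x < 4 and x > 4

Step 4 incorrectly combines the conditions. From x <= 4 and x >= 4, the intersection is x = 4. The error treats the 'or' cases as 'and' requirements. The correct conclusion is that x = 4 is the unique solution, not that no solution exists.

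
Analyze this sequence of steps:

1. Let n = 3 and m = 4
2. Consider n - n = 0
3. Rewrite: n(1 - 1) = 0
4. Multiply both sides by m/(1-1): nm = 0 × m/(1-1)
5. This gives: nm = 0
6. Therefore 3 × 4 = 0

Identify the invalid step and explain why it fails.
Step 4: Multiply both sides by m/(1-1): nm = 0 × m/(1-1)

Step 4 multiplies both sides by m/(1-1). However, 1-1 = 0, so this is multiplication by m/0, which is undefined. We cannot multiply by an undefined expression.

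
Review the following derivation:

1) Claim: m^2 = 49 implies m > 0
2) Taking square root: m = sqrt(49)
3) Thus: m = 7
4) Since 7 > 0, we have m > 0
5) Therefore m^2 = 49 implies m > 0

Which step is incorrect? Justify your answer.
Step 2: Taking square root: m = sqrt(49)

Step 2 takes the square root and assumes the positive root only. The equation m^2 = 49 actually has two solutions: m = 7 and m = -7. The proof silently assumes m > 0 without justification, then uses this assumption to conclude m > 0, which is circular. The counterexample m = -7 shows the claim is false.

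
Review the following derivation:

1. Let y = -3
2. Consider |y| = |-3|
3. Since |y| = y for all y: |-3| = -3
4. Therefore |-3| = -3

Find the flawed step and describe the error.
Step 3: Since |y| = y for all y: |-3| = -3

Step 3 incorrectly states that |y| = y for all y. The correct definition is |y| = y when y >= 0, and |y| = -y when y < 0. Since -3 < 0, we have |-3| = -(-3) = 3, not -3.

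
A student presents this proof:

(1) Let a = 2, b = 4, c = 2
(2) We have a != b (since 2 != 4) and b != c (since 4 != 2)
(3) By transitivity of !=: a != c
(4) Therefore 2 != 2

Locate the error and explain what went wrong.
Step 3: By transitivity of !=: a != c

Step 3 incorrectly applies transitivity to the '!=' relation. Transitivity states: if a R b and b R c, then a R c. However, '!=' is not transitive. Counterexample: 2 != 4 and 4 != 2, but 2 = 2 (both equal 2). Transitivity holds for relations like <, <=, =, but not for !=.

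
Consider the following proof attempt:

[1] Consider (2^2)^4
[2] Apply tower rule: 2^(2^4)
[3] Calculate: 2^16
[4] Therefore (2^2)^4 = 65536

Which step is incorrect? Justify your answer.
Step 2: Apply tower rule: 2^(2^4)

Step 2 incorrectly states that (a^b)^c = a^(b^c). The correct rule is (a^b)^c = a^(b×c). The actual value is (2^2)^4 = 2^8 = 256, not 2^16 = 65536.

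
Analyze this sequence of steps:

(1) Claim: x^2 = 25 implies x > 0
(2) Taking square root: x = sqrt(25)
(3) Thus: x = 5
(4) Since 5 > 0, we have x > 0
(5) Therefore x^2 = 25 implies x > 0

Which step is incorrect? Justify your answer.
Step 2: Taking square root: x = sqrt(25)

Step 2 takes the square root and assumes the positive root only. The equation x^2 = 25 actually has two solutions: x = 5 and x = -5. The proof silently assumes x > 0 without justification, then uses this assumption to conclude x > 0, which is circular. The counterexample x = -5 shows the claim is false.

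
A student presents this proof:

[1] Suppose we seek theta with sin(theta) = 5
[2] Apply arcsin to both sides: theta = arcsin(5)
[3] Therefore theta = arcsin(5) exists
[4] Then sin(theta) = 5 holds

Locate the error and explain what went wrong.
Step 2: Apply arcsin to both sides: theta = arcsin(5)

Step 2 applies arcsin to 5. However, arcsin(x) is only defined for x in [-1, 1] because sin(theta) can only produce values in that range. Since |5| > 1, arcsin(5) is undefined. There is no angle whose sine equals 5.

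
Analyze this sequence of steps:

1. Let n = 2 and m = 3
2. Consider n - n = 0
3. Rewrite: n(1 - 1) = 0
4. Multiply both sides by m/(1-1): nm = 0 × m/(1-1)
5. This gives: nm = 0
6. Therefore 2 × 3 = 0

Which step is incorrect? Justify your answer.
Step 4: Multiply both sides by m/(1-1): nm = 0 × m/(1-1)

Step 4 multiplies both sides by m/(1-1). However, 1-1 = 0, so this is multiplication by m/0, which is undefined. We cannot multiply by an undefined expression.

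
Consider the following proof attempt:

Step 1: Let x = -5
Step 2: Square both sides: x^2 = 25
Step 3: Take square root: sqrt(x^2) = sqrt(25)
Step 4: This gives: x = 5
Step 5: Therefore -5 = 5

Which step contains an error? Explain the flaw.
Step 4: This gives: x = 5

Step 4 incorrectly states that sqrt(x^2) = x. The correct identity is sqrt(x^2) = |x|. Since x = -5 < 0, we have sqrt(x^2) = |-5| = 5, not x = -5.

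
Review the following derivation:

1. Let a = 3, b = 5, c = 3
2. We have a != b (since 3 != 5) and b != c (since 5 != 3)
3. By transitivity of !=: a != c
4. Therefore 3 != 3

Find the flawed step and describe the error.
Step 3: By transitivity of !=: a != c

Step 3 incorrectly applies transitivity to the '!=' relation. Transitivity states: if a R b and b R c, then a R c. However, '!=' is not transitive. Counterexample: 3 != 5 and 5 != 3, but 3 = 3 (both equal 3). Transitivity holds for relations like <, <=, =, but not for !=.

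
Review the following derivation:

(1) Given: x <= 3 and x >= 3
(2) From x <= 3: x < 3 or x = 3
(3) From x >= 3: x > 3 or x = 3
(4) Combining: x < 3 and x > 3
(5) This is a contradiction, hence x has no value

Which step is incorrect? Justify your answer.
Step 4: Combining: x < 3 and x > 3

Step 4 incorrectly combines the conditions. From x <= 3 and x >= 3, the intersection is x = 3. The error treats the 'or' cases as 'and' requirements. The correct conclusion is that x = 3 is the unique solution, not that no solution exists.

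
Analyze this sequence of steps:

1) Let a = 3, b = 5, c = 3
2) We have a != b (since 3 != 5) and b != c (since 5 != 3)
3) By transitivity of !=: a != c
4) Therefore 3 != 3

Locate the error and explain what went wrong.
Step 3: By transitivity of !=: a != c

Step 3 incorrectly applies transitivity to the '!=' relation. Transitivity states: if a R b and b R c, then a R c. However, '!=' is not transitive. Counterexample: 3 != 5 and 5 != 3, but 3 = 3 (both equal 3). Transitivity holds for relations like <, <=, =, but not for !=.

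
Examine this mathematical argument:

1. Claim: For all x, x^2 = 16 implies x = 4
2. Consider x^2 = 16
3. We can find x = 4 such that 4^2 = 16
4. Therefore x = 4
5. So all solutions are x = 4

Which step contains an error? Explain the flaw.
Step 4: Therefore x = 4

Step 4 incorrectly concludes that x = 4 is the only solution. The proof shows that x = 4 is A solution (existence), but does not show it is the ONLY solution (uniqueness). In fact, x = -4 is also a solution since (-4)^2 = 16. Finding one solution doesn't prove there are no others.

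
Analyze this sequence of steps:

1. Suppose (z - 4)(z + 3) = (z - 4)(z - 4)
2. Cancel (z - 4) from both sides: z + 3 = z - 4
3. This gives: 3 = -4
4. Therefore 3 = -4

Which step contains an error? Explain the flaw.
Step 2: Cancel (z - 4) from both sides: z + 3 = z - 4

Step 2 cancels (z - 4) from both sides. This is only valid if (z - 4) ≠ 0, i.e., z ≠ 4. When z = 4, both sides equal zero regardless of the other factors. The correct approach requires considering z = 4 as a separate case.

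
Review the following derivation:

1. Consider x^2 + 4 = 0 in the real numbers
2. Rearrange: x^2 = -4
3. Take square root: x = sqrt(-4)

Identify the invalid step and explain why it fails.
Step 3: Take square root: x = sqrt(-4)

Step 3 takes the square root of -4, which is negative. In the real number system, the square root of a negative number is undefined. The equation x^2 + 4 = 0 has no real solutions. Square roots of negative numbers only exist in the complex numbers.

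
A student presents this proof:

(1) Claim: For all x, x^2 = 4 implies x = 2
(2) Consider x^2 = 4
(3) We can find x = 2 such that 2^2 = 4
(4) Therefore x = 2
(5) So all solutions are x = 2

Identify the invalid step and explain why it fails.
Step 4: Therefore x = 2

Step 4 incorrectly concludes that x = 2 is the only solution. The proof shows that x = 2 is A solution (existence), but does not show it is the ONLY solution (uniqueness). In fact, x = -2 is also a solution since (-2)^2 = 4. Finding one solution doesn't prove there are no others.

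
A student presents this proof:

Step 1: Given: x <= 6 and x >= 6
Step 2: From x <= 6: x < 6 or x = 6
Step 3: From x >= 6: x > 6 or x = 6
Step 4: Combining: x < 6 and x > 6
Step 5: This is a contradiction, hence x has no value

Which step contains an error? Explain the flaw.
Step 4: Combining: x < 6 and x > 6

Step 4 incorrectly combines the conditions. From x <= 6 and x >= 6, the intersection is x = 6. The error treats the 'or' cases as 'and' requirements. The correct conclusion is that x = 6 is the unique solution, not that no solution exists.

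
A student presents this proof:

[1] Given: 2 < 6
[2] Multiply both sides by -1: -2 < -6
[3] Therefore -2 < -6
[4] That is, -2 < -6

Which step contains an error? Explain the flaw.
Step 2: Multiply both sides by -1: -2 < -6

Step 2 multiplies both sides by -1 but fails to reverse the inequality sign. When multiplying (or dividing) an inequality by a negative number, the direction must be reversed. Since 2 < 6, we should get -2 > -6, i.e., -2 > -6.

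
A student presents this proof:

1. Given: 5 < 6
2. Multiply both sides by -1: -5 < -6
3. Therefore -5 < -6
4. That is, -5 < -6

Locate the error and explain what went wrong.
Step 2: Multiply both sides by -1: -5 < -6

Step 2 multiplies both sides by -1 but fails to reverse the inequality sign. When multiplying (or dividing) an inequality by a negative number, the direction must be reversed. Since 5 < 6, we should get -5 > -6, i.e., -5 > -6.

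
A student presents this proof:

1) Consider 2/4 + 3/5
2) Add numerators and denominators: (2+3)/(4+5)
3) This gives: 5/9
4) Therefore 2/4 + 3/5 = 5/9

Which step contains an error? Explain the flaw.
Step 2: Add numerators and denominators: (2+3)/(4+5)

Step 2 incorrectly adds fractions by separately adding numerators and denominators. This is wrong. The correct method requires a common denominator: 2/4 + 3/5 = (2×5 + 3×4)/(4×5) = 22/20 = 11/10. The method used gives 5/9, which is different.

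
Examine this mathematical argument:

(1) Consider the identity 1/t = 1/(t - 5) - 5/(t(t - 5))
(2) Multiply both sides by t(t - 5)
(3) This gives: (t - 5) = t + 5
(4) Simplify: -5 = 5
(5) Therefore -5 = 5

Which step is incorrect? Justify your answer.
Step 3: This gives: (t - 5) = t + 5

Step 3 makes a sign error when clearing denominators. Multiplying -5/(t(t - 5)) by t(t - 5) gives -5, not +5. The correct result is (t - 5) = t - 5, which is trivially true, not (t - 5) = t + 5. (Step 1 is a valid identity: 1/(t - 5) - 5/(t(t - 5)) = (t - 5)/(t(t - 5)) = 1/t.)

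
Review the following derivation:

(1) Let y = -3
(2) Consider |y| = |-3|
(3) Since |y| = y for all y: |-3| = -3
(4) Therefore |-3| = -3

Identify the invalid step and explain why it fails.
Step 3: Since |y| = y for all y: |-3| = -3

Step 3 incorrectly states that |y| = y for all y. The correct definition is |y| = y when y >= 0, and |y| = -y when y < 0. Since -3 < 0, we have |-3| = -(-3) = 3, not -3.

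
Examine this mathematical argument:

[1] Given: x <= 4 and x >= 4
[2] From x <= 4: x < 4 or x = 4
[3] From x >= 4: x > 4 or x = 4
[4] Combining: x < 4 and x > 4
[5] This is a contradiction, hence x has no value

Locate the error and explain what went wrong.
Step 4: Combining: x < 4 and x > 4

Step 4 incorrectly combines the conditions. From x <= 4 and x >= 4, the intersection is x = 4. The error treats the 'or' cases as 'and' requirements. The correct conclusion is that x = 4 is the unique solution, not that no solution exists.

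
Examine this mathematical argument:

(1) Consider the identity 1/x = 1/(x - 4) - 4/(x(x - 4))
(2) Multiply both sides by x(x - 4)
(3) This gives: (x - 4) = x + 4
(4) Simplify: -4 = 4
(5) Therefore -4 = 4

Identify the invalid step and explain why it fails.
Step 3: This gives: (x - 4) = x + 4

Step 3 makes a sign error when clearing denominators. Multiplying -4/(x(x - 4)) by x(x - 4) gives -4, not +4. The correct result is (x - 4) = x - 4, which is trivially true, not (x - 4) = x + 4. (Step 1 is a valid identity: 1/(x - 4) - 4/(x(x - 4)) = (x - 4)/(x(x - 4)) = 1/x.)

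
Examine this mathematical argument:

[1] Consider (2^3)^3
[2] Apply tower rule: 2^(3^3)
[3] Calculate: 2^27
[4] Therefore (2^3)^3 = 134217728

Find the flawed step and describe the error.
Step 2: Apply tower rule: 2^(3^3)

Step 2 incorrectly states that (a^b)^c = a^(b^c). The correct rule is (a^b)^c = a^(b×c). The actual value is (2^3)^3 = 2^9 = 512, not 2^27 = 134217728.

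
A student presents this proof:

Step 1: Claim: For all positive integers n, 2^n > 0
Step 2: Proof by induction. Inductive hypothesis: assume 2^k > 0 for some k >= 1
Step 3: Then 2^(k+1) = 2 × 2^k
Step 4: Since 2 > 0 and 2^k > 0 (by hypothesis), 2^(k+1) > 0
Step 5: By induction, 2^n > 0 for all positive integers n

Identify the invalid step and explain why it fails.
Step 5: By induction, 2^n > 0 for all positive integers n

Step 5 concludes the proof by induction, but no base case was ever established. A valid induction proof requires: (1) a base case proving 2^1 > 0, and (2) an inductive step showing IF 2^k > 0 THEN 2^(k+1) > 0. Steps 2-4 correctly establish the inductive step, but without the base case the conclusion in step 5 does not follow.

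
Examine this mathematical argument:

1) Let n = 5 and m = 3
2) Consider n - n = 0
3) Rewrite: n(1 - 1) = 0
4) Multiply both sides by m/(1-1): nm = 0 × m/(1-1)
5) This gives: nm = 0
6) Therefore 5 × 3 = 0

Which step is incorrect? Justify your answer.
Step 4: Multiply both sides by m/(1-1): nm = 0 × m/(1-1)

Step 4 multiplies both sides by m/(1-1). However, 1-1 = 0, so this is multiplication by m/0, which is undefined. We cannot multiply by an undefined expression.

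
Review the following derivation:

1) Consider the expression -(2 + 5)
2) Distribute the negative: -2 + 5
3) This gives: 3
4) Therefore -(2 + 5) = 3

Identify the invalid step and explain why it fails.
Step 2: Distribute the negative: -2 + 5

Step 2 incorrectly distributes the negative sign. The correct distribution is -(2 + 5) = -2 - 5 = -7. The negative must be applied to both terms, not just the first. The error treats -(2 + 5) as -2 + 5, which equals 3 instead of -7.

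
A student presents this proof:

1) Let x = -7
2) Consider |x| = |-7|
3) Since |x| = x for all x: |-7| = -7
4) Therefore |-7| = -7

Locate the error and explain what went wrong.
Step 3: Since |x| = x for all x: |-7| = -7

Step 3 incorrectly states that |x| = x for all x. The correct definition is |x| = x when x >= 0, and |x| = -x when x < 0. Since -7 < 0, we have |-7| = -(-7) = 7, not -7.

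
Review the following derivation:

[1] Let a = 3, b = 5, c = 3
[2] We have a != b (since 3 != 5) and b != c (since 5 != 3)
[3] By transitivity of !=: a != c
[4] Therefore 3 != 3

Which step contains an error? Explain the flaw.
Step 3: By transitivity of !=: a != c

Step 3 incorrectly applies transitivity to the '!=' relation. Transitivity states: if a R b and b R c, then a R c. However, '!=' is not transitive. Counterexample: 3 != 5 and 5 != 3, but 3 = 3 (both equal 3). Transitivity holds for relations like <, <=, =, but not for !=.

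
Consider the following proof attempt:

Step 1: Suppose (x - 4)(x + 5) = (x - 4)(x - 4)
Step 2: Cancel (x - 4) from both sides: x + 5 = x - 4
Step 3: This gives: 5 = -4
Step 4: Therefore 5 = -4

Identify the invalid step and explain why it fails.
Step 2: Cancel (x - 4) from both sides: x + 5 = x - 4

Step 2 cancels (x - 4) from both sides. This is only valid if (x - 4) ≠ 0, i.e., x ≠ 4. When x = 4, both sides equal zero regardless of the other factors. The correct approach requires considering x = 4 as a separate case.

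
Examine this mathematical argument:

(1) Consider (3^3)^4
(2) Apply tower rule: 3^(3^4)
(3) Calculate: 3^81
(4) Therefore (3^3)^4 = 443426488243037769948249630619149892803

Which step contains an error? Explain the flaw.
Step 2: Apply tower rule: 3^(3^4)

Step 2 incorrectly states that (a^b)^c = a^(b^c). The correct rule is (a^b)^c = a^(b×c). The actual value is (3^3)^4 = 3^12 = 531441, not 3^81 = 443426488243037769948249630619149892803.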